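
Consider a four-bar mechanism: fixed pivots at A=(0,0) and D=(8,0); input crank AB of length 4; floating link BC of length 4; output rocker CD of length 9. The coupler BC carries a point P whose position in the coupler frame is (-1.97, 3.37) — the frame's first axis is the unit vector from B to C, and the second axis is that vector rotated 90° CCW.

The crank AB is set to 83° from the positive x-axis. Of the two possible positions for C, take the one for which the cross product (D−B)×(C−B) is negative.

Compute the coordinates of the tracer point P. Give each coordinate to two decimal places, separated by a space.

4.35 4.55

A=(0,0), D=(8.00,0)
B = A + 4.00·(cos83°, sin83°) = (0.4875, 3.9702)
|BD| = 8.4971
circle(B,4.00) ∩ circle(D,9.00): a=0.4237, h=3.9775
  candidates: C₊=(2.7205,7.2888) cross=33.797; C₋=(-0.9964,0.2556) cross=-33.797
  mode - wants cross < 0 → take C=(-0.9964,0.2556) (cross=-33.797)
ex = (C−B)/|BC| = (-0.3710,-0.9286); ey = (0.9286,-0.3710)
P = B + -1.97·ex + 3.37·ey = (4.3478,4.5495)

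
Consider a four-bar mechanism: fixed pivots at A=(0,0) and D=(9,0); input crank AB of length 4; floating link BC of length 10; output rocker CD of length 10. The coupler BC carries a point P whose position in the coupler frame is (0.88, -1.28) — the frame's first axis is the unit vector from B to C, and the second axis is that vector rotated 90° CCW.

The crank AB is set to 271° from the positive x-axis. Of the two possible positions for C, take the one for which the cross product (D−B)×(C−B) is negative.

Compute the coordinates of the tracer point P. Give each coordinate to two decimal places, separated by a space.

A=(0,0), D=(9.00,0)
B = A + 4.00·(cos271°, sin271°) = (0.0698, -3.9994)
|BD| = 9.7849
circle(B,10.00) ∩ circle(D,10.00): a=4.8924, h=8.7215
  candidates: C₊=(0.9702,5.9600) cross=85.338; C₋=(8.0997,-9.9594) cross=-85.338
  mode - wants cross < 0 → take C=(8.0997,-9.9594) (cross=-85.338)
ex = (C−B)/|BC| = (0.8030,-0.5960); ey = (0.5960,0.8030)
P = B + 0.88·ex + -1.28·ey = (0.0136,-5.5517)

0.01 -5.55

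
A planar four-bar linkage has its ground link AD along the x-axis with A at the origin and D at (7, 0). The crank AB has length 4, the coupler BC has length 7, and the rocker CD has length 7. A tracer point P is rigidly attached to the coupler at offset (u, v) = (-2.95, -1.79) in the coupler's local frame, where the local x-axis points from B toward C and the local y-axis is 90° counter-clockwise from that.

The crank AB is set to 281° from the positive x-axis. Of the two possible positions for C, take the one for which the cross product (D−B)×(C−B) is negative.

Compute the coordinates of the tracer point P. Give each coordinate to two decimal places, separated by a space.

-2.67 -4.24

A=(0,0), D=(7.00,0)
B = A + 4.00·(cos281°, sin281°) = (0.7632, -3.9265)
|BD| = 7.3699
circle(B,7.00) ∩ circle(D,7.00): a=3.6849, h=5.9516
  candidates: C₊=(0.7107,3.0733) cross=43.862; C₋=(7.0525,-6.9998) cross=-43.862
  mode - wants cross < 0 → take C=(7.0525,-6.9998) (cross=-43.862)
ex = (C−B)/|BC| = (0.8985,-0.4390); ey = (0.4390,0.8985)
P = B + -2.95·ex + -1.79·ey = (-2.6731,-4.2396)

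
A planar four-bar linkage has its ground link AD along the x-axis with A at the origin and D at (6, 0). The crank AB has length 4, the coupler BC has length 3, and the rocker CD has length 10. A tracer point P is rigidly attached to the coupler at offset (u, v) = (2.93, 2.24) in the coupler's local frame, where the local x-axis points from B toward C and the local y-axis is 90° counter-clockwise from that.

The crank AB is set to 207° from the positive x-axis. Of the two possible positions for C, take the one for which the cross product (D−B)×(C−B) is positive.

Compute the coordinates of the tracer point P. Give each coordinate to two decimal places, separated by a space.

-6.15 0.82

A=(0,0), D=(6.00,0)
B = A + 4.00·(cos207°, sin207°) = (-3.5640, -1.8160)
|BD| = 9.7349
circle(B,3.00) ∩ circle(D,10.00): a=0.1935, h=2.9938
  candidates: C₊=(-3.9323,1.1613) cross=29.144; C₋=(-2.8154,-4.7211) cross=-29.144
  mode + wants cross > 0 → take C=(-3.9323,1.1613) (cross=29.144)
ex = (C−B)/|BC| = (-0.1228,0.9924); ey = (-0.9924,-0.1228)
P = B + 2.93·ex + 2.24·ey = (-6.1468,0.8169)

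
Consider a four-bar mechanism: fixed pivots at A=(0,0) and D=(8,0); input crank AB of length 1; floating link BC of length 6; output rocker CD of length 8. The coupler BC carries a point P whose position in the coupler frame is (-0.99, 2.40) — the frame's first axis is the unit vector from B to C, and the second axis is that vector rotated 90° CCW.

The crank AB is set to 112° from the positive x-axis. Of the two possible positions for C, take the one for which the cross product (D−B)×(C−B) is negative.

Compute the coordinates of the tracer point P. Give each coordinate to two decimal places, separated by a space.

A=(0,0), D=(8.00,0)
B = A + 1.00·(cos112°, sin112°) = (-0.3746, 0.9272)
|BD| = 8.4258
circle(B,6.00) ∩ circle(D,8.00): a=2.5513, h=5.4305
  candidates: C₊=(2.7588,6.0440) cross=45.757; C₋=(1.5636,-4.7511) cross=-45.757
  mode - wants cross < 0 → take C=(1.5636,-4.7511) (cross=-45.757)
ex = (C−B)/|BC| = (0.3230,-0.9464); ey = (0.9464,0.3230)
P = B + -0.99·ex + 2.40·ey = (1.5769,2.6394)

1.58 2.64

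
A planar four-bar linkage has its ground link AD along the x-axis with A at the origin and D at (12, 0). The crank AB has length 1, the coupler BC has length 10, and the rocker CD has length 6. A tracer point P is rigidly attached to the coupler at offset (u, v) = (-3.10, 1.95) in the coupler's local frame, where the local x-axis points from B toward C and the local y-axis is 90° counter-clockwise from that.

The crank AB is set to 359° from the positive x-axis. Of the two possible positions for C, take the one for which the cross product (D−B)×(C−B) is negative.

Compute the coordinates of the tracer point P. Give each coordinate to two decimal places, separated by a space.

-0.56 3.30

A=(0,0), D=(12.00,0)
B = A + 1.00·(cos359°, sin359°) = (0.9998, -0.0175)
|BD| = 11.0002
circle(B,10.00) ∩ circle(D,6.00): a=8.4091, h=5.4117
  candidates: C₊=(9.4004,5.4076) cross=59.530; C₋=(9.4176,-5.4158) cross=-59.530
  mode - wants cross < 0 → take C=(9.4176,-5.4158) (cross=-59.530)
ex = (C−B)/|BC| = (0.8418,-0.5398); ey = (0.5398,0.8418)
P = B + -3.10·ex + 1.95·ey = (-0.5570,3.2975)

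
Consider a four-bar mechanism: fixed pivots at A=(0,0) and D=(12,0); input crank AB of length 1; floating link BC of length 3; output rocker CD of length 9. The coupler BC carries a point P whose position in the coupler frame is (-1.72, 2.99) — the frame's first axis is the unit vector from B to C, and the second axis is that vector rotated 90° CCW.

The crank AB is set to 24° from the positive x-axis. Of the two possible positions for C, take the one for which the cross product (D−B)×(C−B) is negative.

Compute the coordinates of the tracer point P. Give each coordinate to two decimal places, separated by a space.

1.64 3.78

A=(0,0), D=(12.00,0)
B = A + 1.00·(cos24°, sin24°) = (0.9135, 0.4067)
|BD| = 11.0939
circle(B,3.00) ∩ circle(D,9.00): a=2.3019, h=1.9238
  candidates: C₊=(3.2845,2.2449) cross=21.343; C₋=(3.1434,-1.6002) cross=-21.343
  mode - wants cross < 0 → take C=(3.1434,-1.6002) (cross=-21.343)
ex = (C−B)/|BC| = (0.7433,-0.6690); ey = (0.6690,0.7433)
P = B + -1.72·ex + 2.99·ey = (1.6353,3.7798)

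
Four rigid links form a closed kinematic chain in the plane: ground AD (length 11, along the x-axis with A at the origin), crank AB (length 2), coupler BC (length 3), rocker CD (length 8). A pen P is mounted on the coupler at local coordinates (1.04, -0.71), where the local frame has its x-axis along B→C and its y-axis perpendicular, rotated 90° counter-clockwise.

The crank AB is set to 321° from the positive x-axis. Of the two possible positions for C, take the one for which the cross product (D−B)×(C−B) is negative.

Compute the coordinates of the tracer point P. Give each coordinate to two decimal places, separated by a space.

A=(0,0), D=(11.00,0)
B = A + 2.00·(cos321°, sin321°) = (1.5543, -1.2586)
|BD| = 9.5292
circle(B,3.00) ∩ circle(D,8.00): a=1.8787, h=2.3389
  candidates: C₊=(3.1076,1.3079) cross=22.288; C₋=(3.7255,-3.3289) cross=-22.288
  mode - wants cross < 0 → take C=(3.7255,-3.3289) (cross=-22.288)
ex = (C−B)/|BC| = (0.7237,-0.6901); ey = (0.6901,0.7237)
P = B + 1.04·ex + -0.71·ey = (1.8170,-2.4902)

1.82 -2.49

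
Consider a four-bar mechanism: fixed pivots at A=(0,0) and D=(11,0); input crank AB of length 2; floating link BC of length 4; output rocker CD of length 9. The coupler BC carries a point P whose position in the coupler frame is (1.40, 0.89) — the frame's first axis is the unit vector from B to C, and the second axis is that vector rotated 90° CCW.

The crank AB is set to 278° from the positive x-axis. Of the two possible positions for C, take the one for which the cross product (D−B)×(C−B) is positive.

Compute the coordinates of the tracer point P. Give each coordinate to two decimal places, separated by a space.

A=(0,0), D=(11.00,0)
B = A + 2.00·(cos278°, sin278°) = (0.2783, -1.9805)
|BD| = 10.9030
circle(B,4.00) ∩ circle(D,9.00): a=2.4707, h=3.1457
  candidates: C₊=(2.1365,1.5617) cross=34.298; C₋=(3.2794,-4.6251) cross=-34.298
  mode + wants cross > 0 → take C=(2.1365,1.5617) (cross=34.298)
ex = (C−B)/|BC| = (0.4645,0.8855); ey = (-0.8855,0.4645)
P = B + 1.40·ex + 0.89·ey = (0.1406,-0.3273)

0.14 -0.33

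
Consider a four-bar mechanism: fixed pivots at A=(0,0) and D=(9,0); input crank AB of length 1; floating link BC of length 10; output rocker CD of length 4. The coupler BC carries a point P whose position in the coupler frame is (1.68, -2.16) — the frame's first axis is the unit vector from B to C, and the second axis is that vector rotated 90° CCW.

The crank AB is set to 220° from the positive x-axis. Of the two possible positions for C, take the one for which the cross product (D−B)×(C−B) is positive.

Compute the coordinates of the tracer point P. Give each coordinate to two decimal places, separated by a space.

1.71 -1.80

A=(0,0), D=(9.00,0)
B = A + 1.00·(cos220°, sin220°) = (-0.7660, -0.6428)
|BD| = 9.7872
circle(B,10.00) ∩ circle(D,4.00): a=9.1849, h=3.9544
  candidates: C₊=(8.1393,3.9063) cross=38.702; C₋=(8.6588,-3.9854) cross=-38.702
  mode + wants cross > 0 → take C=(8.1393,3.9063) (cross=38.702)
ex = (C−B)/|BC| = (0.8905,0.4549); ey = (-0.4549,0.8905)
P = B + 1.68·ex + -2.16·ey = (1.7127,-1.8021)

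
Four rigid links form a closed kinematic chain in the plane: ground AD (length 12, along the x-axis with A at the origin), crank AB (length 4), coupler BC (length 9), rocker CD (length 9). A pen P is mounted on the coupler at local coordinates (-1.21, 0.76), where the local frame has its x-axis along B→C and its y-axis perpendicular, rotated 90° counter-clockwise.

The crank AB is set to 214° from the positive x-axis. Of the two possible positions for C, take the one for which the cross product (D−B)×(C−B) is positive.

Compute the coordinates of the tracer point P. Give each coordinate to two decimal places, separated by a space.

-4.73 -2.41

A=(0,0), D=(12.00,0)
B = A + 4.00·(cos214°, sin214°) = (-3.3162, -2.2368)
|BD| = 15.4786
circle(B,9.00) ∩ circle(D,9.00): a=7.7393, h=4.5938
  candidates: C₊=(3.6781,3.4272) cross=71.106; C₋=(5.0058,-5.6640) cross=-71.106
  mode + wants cross > 0 → take C=(3.6781,3.4272) (cross=71.106)
ex = (C−B)/|BC| = (0.7771,0.6293); ey = (-0.6293,0.7771)
P = B + -1.21·ex + 0.76·ey = (-4.7348,-2.4076)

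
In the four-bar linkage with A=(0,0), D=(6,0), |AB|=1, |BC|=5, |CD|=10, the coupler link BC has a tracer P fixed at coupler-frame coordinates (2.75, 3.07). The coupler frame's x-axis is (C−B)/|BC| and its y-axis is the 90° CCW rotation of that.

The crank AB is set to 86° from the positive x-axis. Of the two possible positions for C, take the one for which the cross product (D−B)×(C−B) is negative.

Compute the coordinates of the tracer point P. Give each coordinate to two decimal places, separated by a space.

A=(0,0), D=(6.00,0)
B = A + 1.00·(cos86°, sin86°) = (0.0698, 0.9976)
|BD| = 6.0136
circle(B,5.00) ∩ circle(D,10.00): a=-3.2291, h=3.8174
  candidates: C₊=(-2.4814,5.2978) cross=22.956; C₋=(-3.7479,-2.2313) cross=-22.956
  mode - wants cross < 0 → take C=(-3.7479,-2.2313) (cross=-22.956)
ex = (C−B)/|BC| = (-0.7635,-0.6458); ey = (0.6458,-0.7635)
P = B + 2.75·ex + 3.07·ey = (-0.0474,-3.1223)

-0.05 -3.12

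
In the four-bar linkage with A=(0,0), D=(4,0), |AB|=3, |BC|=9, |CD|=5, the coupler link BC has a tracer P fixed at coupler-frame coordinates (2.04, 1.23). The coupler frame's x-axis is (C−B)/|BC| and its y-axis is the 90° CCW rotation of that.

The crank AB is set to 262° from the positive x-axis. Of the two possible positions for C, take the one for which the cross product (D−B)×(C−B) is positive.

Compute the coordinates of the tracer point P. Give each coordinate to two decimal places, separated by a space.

-0.56 -0.59

A=(0,0), D=(4.00,0)
B = A + 3.00·(cos262°, sin262°) = (-0.4175, -2.9708)
|BD| = 5.3235
circle(B,9.00) ∩ circle(D,5.00): a=7.9214, h=4.2721
  candidates: C₊=(3.7717,4.9948) cross=22.743; C₋=(8.5398,-2.0953) cross=-22.743
  mode + wants cross > 0 → take C=(3.7717,4.9948) (cross=22.743)
ex = (C−B)/|BC| = (0.4655,0.8851); ey = (-0.8851,0.4655)
P = B + 2.04·ex + 1.23·ey = (-0.5566,-0.5927)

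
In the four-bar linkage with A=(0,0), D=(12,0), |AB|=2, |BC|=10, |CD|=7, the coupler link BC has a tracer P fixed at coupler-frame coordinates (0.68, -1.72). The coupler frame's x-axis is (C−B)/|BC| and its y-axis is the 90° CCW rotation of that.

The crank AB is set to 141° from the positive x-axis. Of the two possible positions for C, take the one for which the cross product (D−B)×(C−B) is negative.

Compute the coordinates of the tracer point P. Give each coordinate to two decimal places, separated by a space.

A=(0,0), D=(12.00,0)
B = A + 2.00·(cos141°, sin141°) = (-1.5543, 1.2586)
|BD| = 13.6126
circle(B,10.00) ∩ circle(D,7.00): a=8.6796, h=4.9664
  candidates: C₊=(7.5473,5.4012) cross=67.606; C₋=(6.6289,-4.4890) cross=-67.606
  mode - wants cross < 0 → take C=(6.6289,-4.4890) (cross=-67.606)
ex = (C−B)/|BC| = (0.8183,-0.5748); ey = (0.5748,0.8183)
P = B + 0.68·ex + -1.72·ey = (-1.9864,-0.5397)

-1.99 -0.54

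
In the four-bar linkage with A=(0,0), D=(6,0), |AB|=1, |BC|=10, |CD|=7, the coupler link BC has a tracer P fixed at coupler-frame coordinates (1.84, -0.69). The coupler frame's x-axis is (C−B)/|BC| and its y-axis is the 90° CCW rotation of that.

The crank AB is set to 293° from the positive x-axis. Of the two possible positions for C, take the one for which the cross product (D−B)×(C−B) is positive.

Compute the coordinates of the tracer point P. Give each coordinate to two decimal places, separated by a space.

2.06 0.11

A=(0,0), D=(6.00,0)
B = A + 1.00·(cos293°, sin293°) = (0.3907, -0.9205)
|BD| = 5.6843
circle(B,10.00) ∩ circle(D,7.00): a=7.3282, h=6.8042
  candidates: C₊=(6.5203,6.9806) cross=38.677; C₋=(8.7241,-6.4482) cross=-38.677
  mode + wants cross > 0 → take C=(6.5203,6.9806) (cross=38.677)
ex = (C−B)/|BC| = (0.6130,0.7901); ey = (-0.7901,0.6130)
P = B + 1.84·ex + -0.69·ey = (2.0638,0.1104)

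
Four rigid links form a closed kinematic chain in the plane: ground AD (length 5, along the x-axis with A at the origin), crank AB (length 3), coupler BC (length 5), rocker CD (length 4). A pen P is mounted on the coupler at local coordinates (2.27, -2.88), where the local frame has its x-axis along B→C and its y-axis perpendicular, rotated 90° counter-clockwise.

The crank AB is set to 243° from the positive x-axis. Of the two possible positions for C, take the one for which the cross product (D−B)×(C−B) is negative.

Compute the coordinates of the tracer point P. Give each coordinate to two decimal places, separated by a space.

A=(0,0), D=(5.00,0)
B = A + 3.00·(cos243°, sin243°) = (-1.3620, -2.6730)
|BD| = 6.9007
circle(B,5.00) ∩ circle(D,4.00): a=4.1025, h=2.8583
  candidates: C₊=(1.3130,1.5512) cross=19.724; C₋=(3.5274,-3.7191) cross=-19.724
  mode - wants cross < 0 → take C=(3.5274,-3.7191) (cross=-19.724)
ex = (C−B)/|BC| = (0.9779,-0.2092); ey = (0.2092,0.9779)
P = B + 2.27·ex + -2.88·ey = (0.2553,-5.9642)

0.26 -5.96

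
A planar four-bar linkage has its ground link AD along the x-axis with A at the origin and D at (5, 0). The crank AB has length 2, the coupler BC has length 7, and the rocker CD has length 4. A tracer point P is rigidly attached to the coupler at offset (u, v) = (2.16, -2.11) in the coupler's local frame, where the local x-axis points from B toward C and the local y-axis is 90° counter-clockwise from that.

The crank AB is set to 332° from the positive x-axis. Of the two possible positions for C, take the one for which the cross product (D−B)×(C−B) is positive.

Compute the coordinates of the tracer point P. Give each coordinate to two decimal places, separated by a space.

4.75 -1.37

A=(0,0), D=(5.00,0)
B = A + 2.00·(cos332°, sin332°) = (1.7659, -0.9389)
|BD| = 3.3676
circle(B,7.00) ∩ circle(D,4.00): a=6.5834, h=2.3789
  candidates: C₊=(7.4250,3.1811) cross=8.011; C₋=(8.7515,-1.3879) cross=-8.011
  mode + wants cross > 0 → take C=(7.4250,3.1811) (cross=8.011)
ex = (C−B)/|BC| = (0.8084,0.5886); ey = (-0.5886,0.8084)
P = B + 2.16·ex + -2.11·ey = (4.7540,-1.3734)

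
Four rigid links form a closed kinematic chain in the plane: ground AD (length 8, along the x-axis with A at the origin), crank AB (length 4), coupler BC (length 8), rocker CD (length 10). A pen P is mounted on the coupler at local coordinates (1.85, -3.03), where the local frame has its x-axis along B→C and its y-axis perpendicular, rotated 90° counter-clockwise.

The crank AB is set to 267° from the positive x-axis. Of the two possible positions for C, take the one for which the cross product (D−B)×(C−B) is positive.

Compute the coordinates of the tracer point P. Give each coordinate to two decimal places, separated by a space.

2.57 -1.79

A=(0,0), D=(8.00,0)
B = A + 4.00·(cos267°, sin267°) = (-0.2093, -3.9945)
|BD| = 9.1296
circle(B,8.00) ∩ circle(D,10.00): a=2.5932, h=7.5680
  candidates: C₊=(-1.1888,3.9453) cross=69.093; C₋=(5.4337,-9.6651) cross=-69.093
  mode + wants cross > 0 → take C=(-1.1888,3.9453) (cross=69.093)
ex = (C−B)/|BC| = (-0.1224,0.9925); ey = (-0.9925,-0.1224)
P = B + 1.85·ex + -3.03·ey = (2.5714,-1.7875)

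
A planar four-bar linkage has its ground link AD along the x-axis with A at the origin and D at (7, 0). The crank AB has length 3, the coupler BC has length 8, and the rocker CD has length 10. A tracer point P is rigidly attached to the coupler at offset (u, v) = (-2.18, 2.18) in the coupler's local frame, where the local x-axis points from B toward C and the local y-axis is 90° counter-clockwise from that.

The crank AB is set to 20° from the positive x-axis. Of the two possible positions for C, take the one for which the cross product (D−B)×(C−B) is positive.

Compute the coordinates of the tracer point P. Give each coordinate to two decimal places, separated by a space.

A=(0,0), D=(7.00,0)
B = A + 3.00·(cos20°, sin20°) = (2.8191, 1.0261)
|BD| = 4.3050
circle(B,8.00) ∩ circle(D,10.00): a=-2.0287, h=7.7385
  candidates: C₊=(2.6932,9.0251) cross=33.314; C₋=(-0.9956,-6.0059) cross=-33.314
  mode + wants cross > 0 → take C=(2.6932,9.0251) (cross=33.314)
ex = (C−B)/|BC| = (-0.0157,0.9999); ey = (-0.9999,-0.0157)
P = B + -2.18·ex + 2.18·ey = (0.6736,-1.1880)

0.67 -1.19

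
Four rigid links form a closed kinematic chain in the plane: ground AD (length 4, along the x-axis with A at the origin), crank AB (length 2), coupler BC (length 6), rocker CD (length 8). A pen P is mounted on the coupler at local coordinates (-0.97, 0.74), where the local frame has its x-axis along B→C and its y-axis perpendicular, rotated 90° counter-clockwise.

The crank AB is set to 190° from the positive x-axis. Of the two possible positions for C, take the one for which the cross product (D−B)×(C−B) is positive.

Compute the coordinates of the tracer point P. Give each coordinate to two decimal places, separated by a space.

-2.76 -1.28

A=(0,0), D=(4.00,0)
B = A + 2.00·(cos190°, sin190°) = (-1.9696, -0.3473)
|BD| = 5.9797
circle(B,6.00) ∩ circle(D,8.00): a=0.6486, h=5.9648
  candidates: C₊=(-1.6685,5.6451) cross=35.668; C₋=(-0.9757,-6.2644) cross=-35.668
  mode + wants cross > 0 → take C=(-1.6685,5.6451) (cross=35.668)
ex = (C−B)/|BC| = (0.0502,0.9987); ey = (-0.9987,0.0502)
P = B + -0.97·ex + 0.74·ey = (-2.7574,-1.2789)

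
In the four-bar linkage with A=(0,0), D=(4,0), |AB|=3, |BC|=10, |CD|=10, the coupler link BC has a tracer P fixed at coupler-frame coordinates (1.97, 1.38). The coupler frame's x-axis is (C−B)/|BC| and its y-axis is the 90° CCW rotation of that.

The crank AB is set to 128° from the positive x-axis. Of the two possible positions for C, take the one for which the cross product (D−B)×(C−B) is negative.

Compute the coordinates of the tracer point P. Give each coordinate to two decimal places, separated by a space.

-0.59 0.31

A=(0,0), D=(4.00,0)
B = A + 3.00·(cos128°, sin128°) = (-1.8470, 2.3640)
|BD| = 6.3068
circle(B,10.00) ∩ circle(D,10.00): a=3.1534, h=9.4898
  candidates: C₊=(4.6336,9.9799) cross=59.850; C₋=(-2.4806,-7.6159) cross=-59.850
  mode - wants cross < 0 → take C=(-2.4806,-7.6159) (cross=-59.850)
ex = (C−B)/|BC| = (-0.0634,-0.9980); ey = (0.9980,-0.0634)
P = B + 1.97·ex + 1.38·ey = (-0.5946,0.3105)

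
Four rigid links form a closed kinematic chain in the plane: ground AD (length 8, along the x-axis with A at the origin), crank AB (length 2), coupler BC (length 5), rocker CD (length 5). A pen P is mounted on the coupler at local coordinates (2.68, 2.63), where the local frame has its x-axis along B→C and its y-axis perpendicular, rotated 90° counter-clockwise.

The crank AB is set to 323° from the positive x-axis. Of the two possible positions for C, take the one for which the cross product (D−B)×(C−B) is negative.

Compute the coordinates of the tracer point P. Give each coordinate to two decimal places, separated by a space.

5.33 -0.83

A=(0,0), D=(8.00,0)
B = A + 2.00·(cos323°, sin323°) = (1.5973, -1.2036)
|BD| = 6.5149
circle(B,5.00) ∩ circle(D,5.00): a=3.2574, h=3.7933
  candidates: C₊=(4.0978,3.1262) cross=24.713; C₋=(5.4995,-4.3298) cross=-24.713
  mode - wants cross < 0 → take C=(5.4995,-4.3298) (cross=-24.713)
ex = (C−B)/|BC| = (0.7804,-0.6252); ey = (0.6252,0.7804)
P = B + 2.68·ex + 2.63·ey = (5.3332,-0.8267)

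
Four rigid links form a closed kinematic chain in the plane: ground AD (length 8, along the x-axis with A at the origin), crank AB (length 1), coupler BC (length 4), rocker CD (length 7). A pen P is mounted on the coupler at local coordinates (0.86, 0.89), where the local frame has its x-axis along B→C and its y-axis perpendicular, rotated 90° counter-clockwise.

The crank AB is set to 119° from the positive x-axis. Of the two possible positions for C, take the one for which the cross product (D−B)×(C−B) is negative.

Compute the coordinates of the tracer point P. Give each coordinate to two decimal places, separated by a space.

A=(0,0), D=(8.00,0)
B = A + 1.00·(cos119°, sin119°) = (-0.4848, 0.8746)
|BD| = 8.5298
circle(B,4.00) ∩ circle(D,7.00): a=2.3305, h=3.2510
  candidates: C₊=(2.1667,3.8695) cross=27.730; C₋=(1.5000,-2.5982) cross=-27.730
  mode - wants cross < 0 → take C=(1.5000,-2.5982) (cross=-27.730)
ex = (C−B)/|BC| = (0.4962,-0.8682); ey = (0.8682,0.4962)
P = B + 0.86·ex + 0.89·ey = (0.7146,0.5696)

0.71 0.57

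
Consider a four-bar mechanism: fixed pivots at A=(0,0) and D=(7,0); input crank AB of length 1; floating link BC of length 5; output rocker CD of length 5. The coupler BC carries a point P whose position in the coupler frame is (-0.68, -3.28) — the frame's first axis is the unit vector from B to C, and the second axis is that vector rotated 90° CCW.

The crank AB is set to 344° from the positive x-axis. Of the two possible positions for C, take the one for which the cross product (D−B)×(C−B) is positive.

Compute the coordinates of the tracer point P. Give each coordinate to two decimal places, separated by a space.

3.28 -2.70

A=(0,0), D=(7.00,0)
B = A + 1.00·(cos344°, sin344°) = (0.9613, -0.2756)
|BD| = 6.0450
circle(B,5.00) ∩ circle(D,5.00): a=3.0225, h=3.9830
  candidates: C₊=(3.7990,3.8411) cross=24.077; C₋=(4.1622,-4.1167) cross=-24.077
  mode + wants cross > 0 → take C=(3.7990,3.8411) (cross=24.077)
ex = (C−B)/|BC| = (0.5676,0.8233); ey = (-0.8233,0.5676)
P = B + -0.68·ex + -3.28·ey = (3.2759,-2.6971)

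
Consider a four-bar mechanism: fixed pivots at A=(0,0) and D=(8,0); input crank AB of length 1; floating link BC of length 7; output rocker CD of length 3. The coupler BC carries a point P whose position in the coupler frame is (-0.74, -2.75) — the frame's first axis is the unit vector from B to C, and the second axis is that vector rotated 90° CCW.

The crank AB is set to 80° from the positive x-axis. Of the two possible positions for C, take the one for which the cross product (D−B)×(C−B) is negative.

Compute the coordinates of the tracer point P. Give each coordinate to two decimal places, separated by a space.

A=(0,0), D=(8.00,0)
B = A + 1.00·(cos80°, sin80°) = (0.1736, 0.9848)
|BD| = 7.8881
circle(B,7.00) ∩ circle(D,3.00): a=6.4795, h=2.6488
  candidates: C₊=(6.9332,2.8039) cross=20.894; C₋=(6.2718,-2.4522) cross=-20.894
  mode - wants cross < 0 → take C=(6.2718,-2.4522) (cross=-20.894)
ex = (C−B)/|BC| = (0.8712,-0.4910); ey = (0.4910,0.8712)
P = B + -0.74·ex + -2.75·ey = (-1.8213,-1.0475)

-1.82 -1.05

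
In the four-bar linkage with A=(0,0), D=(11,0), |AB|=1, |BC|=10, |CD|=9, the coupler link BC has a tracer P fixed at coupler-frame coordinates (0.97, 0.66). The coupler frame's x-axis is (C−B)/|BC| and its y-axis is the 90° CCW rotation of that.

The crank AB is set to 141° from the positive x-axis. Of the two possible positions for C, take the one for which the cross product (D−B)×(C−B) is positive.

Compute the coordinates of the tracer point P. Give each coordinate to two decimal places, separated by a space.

A=(0,0), D=(11.00,0)
B = A + 1.00·(cos141°, sin141°) = (-0.7771, 0.6293)
|BD| = 11.7939
circle(B,10.00) ∩ circle(D,9.00): a=6.7025, h=7.4214
  candidates: C₊=(6.3118,7.6825) cross=87.527; C₋=(5.5198,-7.1391) cross=-87.527
  mode + wants cross > 0 → take C=(6.3118,7.6825) (cross=87.527)
ex = (C−B)/|BC| = (0.7089,0.7053); ey = (-0.7053,0.7089)
P = B + 0.97·ex + 0.66·ey = (-0.5550,1.7813)

-0.56 1.78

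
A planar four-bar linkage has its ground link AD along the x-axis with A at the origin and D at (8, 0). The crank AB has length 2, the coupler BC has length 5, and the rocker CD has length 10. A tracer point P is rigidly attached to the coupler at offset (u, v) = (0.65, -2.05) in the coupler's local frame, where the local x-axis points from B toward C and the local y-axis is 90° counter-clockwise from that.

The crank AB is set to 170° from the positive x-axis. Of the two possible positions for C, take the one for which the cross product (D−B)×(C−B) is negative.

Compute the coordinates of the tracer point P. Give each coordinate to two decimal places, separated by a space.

-3.84 -0.72

A=(0,0), D=(8.00,0)
B = A + 2.00·(cos170°, sin170°) = (-1.9696, 0.3473)
|BD| = 9.9757
circle(B,5.00) ∩ circle(D,10.00): a=1.2287, h=4.8467
  candidates: C₊=(-0.5729,5.1483) cross=48.349; C₋=(-0.9104,-4.5392) cross=-48.349
  mode - wants cross < 0 → take C=(-0.9104,-4.5392) (cross=-48.349)
ex = (C−B)/|BC| = (0.2118,-0.9773); ey = (0.9773,0.2118)
P = B + 0.65·ex + -2.05·ey = (-3.8354,-0.7222)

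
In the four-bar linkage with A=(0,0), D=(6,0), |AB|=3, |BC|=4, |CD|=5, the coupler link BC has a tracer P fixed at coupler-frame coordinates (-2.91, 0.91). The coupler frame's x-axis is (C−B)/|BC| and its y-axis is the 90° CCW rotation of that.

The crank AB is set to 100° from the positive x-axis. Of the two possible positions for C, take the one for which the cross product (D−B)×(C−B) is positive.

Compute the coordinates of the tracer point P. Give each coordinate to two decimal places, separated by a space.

A=(0,0), D=(6.00,0)
B = A + 3.00·(cos100°, sin100°) = (-0.5209, 2.9544)
|BD| = 7.1590
circle(B,4.00) ∩ circle(D,5.00): a=2.9509, h=2.7004
  candidates: C₊=(3.2814,4.1963) cross=19.332; C₋=(1.0526,-0.7231) cross=-19.332
  mode + wants cross > 0 → take C=(3.2814,4.1963) (cross=19.332)
ex = (C−B)/|BC| = (0.9506,0.3105); ey = (-0.3105,0.9506)
P = B + -2.91·ex + 0.91·ey = (-3.5697,2.9160)

-3.57 2.92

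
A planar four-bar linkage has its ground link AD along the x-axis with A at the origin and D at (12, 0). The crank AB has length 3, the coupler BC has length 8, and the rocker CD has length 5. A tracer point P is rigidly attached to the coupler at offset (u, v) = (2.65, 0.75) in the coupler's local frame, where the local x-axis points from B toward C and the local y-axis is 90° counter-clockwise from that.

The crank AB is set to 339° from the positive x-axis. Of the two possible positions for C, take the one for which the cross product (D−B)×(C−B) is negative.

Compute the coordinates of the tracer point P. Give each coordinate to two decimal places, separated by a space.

A=(0,0), D=(12.00,0)
B = A + 3.00·(cos339°, sin339°) = (2.8007, -1.0751)
|BD| = 9.2619
circle(B,8.00) ∩ circle(D,5.00): a=6.7363, h=4.3153
  candidates: C₊=(8.9906,3.9930) cross=39.968; C₋=(9.9925,-4.5793) cross=-39.968
  mode - wants cross < 0 → take C=(9.9925,-4.5793) (cross=-39.968)
ex = (C−B)/|BC| = (0.8990,-0.4380); ey = (0.4380,0.8990)
P = B + 2.65·ex + 0.75·ey = (5.5115,-1.5616)

5.51 -1.56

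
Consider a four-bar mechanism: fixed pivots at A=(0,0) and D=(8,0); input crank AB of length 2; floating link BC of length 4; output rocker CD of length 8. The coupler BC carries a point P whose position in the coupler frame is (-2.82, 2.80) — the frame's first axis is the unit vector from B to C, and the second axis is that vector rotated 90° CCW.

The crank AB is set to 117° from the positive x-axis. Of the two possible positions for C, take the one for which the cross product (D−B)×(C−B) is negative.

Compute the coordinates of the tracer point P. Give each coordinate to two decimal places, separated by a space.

0.94 5.30

A=(0,0), D=(8.00,0)
B = A + 2.00·(cos117°, sin117°) = (-0.9080, 1.7820)
|BD| = 9.0845
circle(B,4.00) ∩ circle(D,8.00): a=1.9004, h=3.5197
  candidates: C₊=(1.6459,4.8606) cross=31.975; C₋=(0.2650,-2.0421) cross=-31.975
  mode - wants cross < 0 → take C=(0.2650,-2.0421) (cross=-31.975)
ex = (C−B)/|BC| = (0.2933,-0.9560); ey = (0.9560,0.2933)
P = B + -2.82·ex + 2.80·ey = (0.9419,5.2991)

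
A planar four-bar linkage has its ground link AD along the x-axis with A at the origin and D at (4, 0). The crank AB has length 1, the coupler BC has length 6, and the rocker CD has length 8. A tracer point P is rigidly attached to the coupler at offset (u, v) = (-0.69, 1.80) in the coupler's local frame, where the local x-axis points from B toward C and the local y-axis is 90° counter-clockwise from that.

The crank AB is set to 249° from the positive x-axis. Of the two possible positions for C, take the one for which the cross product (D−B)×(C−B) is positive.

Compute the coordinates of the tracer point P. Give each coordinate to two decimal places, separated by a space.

A=(0,0), D=(4.00,0)
B = A + 1.00·(cos249°, sin249°) = (-0.3584, -0.9336)
|BD| = 4.4572
circle(B,6.00) ∩ circle(D,8.00): a=-0.9123, h=5.9302
  candidates: C₊=(-2.4926,4.6740) cross=26.432; C₋=(-0.0084,-6.9234) cross=-26.432
  mode + wants cross > 0 → take C=(-2.4926,4.6740) (cross=26.432)
ex = (C−B)/|BC| = (-0.3557,0.9346); ey = (-0.9346,-0.3557)
P = B + -0.69·ex + 1.80·ey = (-1.7952,-2.2187)

-1.80 -2.22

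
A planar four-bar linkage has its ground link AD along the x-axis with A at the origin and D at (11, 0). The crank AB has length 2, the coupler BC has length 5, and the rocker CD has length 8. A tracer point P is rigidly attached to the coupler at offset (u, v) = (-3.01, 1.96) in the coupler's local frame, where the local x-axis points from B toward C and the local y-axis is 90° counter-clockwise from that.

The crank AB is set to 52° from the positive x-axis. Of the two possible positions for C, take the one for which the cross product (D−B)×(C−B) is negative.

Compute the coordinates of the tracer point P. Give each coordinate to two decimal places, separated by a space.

A=(0,0), D=(11.00,0)
B = A + 2.00·(cos52°, sin52°) = (1.2313, 1.5760)
|BD| = 9.8950
circle(B,5.00) ∩ circle(D,8.00): a=2.9768, h=4.0173
  candidates: C₊=(4.8100,5.0679) cross=39.751; C₋=(3.5303,-2.8641) cross=-39.751
  mode - wants cross < 0 → take C=(3.5303,-2.8641) (cross=-39.751)
ex = (C−B)/|BC| = (0.4598,-0.8880); ey = (0.8880,0.4598)
P = B + -3.01·ex + 1.96·ey = (1.5879,5.1502)

1.59 5.15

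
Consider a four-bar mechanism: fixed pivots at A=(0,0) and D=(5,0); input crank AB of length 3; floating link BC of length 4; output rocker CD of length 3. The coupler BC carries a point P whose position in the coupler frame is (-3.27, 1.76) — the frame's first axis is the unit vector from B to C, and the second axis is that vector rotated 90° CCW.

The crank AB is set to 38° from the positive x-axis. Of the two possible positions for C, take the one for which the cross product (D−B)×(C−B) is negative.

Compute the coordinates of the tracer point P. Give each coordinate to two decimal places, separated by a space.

A=(0,0), D=(5.00,0)
B = A + 3.00·(cos38°, sin38°) = (2.3640, 1.8470)
|BD| = 3.2186
circle(B,4.00) ∩ circle(D,3.00): a=2.6967, h=2.9543
  candidates: C₊=(6.2678,2.7189) cross=9.509; C₋=(2.8773,-2.1199) cross=-9.509
  mode - wants cross < 0 → take C=(2.8773,-2.1199) (cross=-9.509)
ex = (C−B)/|BC| = (0.1283,-0.9917); ey = (0.9917,0.1283)
P = B + -3.27·ex + 1.76·ey = (3.6899,5.3158)

3.69 5.32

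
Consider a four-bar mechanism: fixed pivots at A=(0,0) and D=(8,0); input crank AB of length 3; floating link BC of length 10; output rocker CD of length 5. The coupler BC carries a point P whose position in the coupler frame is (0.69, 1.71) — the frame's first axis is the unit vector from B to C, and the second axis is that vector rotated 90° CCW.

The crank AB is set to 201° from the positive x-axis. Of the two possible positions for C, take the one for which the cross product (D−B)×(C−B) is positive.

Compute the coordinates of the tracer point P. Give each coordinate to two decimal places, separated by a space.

-3.15 0.73

A=(0,0), D=(8.00,0)
B = A + 3.00·(cos201°, sin201°) = (-2.8007, -1.0751)
|BD| = 10.8541
circle(B,10.00) ∩ circle(D,5.00): a=8.8820, h=4.5946
  candidates: C₊=(5.5825,4.3767) cross=49.871; C₋=(6.4926,-4.7674) cross=-49.871
  mode + wants cross > 0 → take C=(5.5825,4.3767) (cross=49.871)
ex = (C−B)/|BC| = (0.8383,0.5452); ey = (-0.5452,0.8383)
P = B + 0.69·ex + 1.71·ey = (-3.1546,0.7346)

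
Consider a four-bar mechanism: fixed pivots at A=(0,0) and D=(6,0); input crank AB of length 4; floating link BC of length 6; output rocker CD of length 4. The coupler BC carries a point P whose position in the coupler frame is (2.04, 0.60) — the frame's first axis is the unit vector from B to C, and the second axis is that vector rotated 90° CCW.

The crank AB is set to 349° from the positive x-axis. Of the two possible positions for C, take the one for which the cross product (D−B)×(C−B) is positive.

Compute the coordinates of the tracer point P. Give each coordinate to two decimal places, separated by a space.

5.09 1.02

A=(0,0), D=(6.00,0)
B = A + 4.00·(cos349°, sin349°) = (3.9265, -0.7632)
|BD| = 2.2095
circle(B,6.00) ∩ circle(D,4.00): a=5.6307, h=2.0726
  candidates: C₊=(8.4946,3.1268) cross=4.579; C₋=(9.9265,-0.7632) cross=-4.579
  mode + wants cross > 0 → take C=(8.4946,3.1268) (cross=4.579)
ex = (C−B)/|BC| = (0.7614,0.6483); ey = (-0.6483,0.7614)
P = B + 2.04·ex + 0.60·ey = (5.0907,1.0162)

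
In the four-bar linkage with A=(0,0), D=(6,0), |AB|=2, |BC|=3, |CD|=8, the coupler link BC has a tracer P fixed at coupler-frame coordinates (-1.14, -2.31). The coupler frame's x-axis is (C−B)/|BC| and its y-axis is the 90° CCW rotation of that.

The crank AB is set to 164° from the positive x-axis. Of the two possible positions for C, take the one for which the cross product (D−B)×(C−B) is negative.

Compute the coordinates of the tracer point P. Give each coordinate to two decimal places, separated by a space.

-4.34 1.45

A=(0,0), D=(6.00,0)
B = A + 2.00·(cos164°, sin164°) = (-1.9225, 0.5513)
|BD| = 7.9417
circle(B,3.00) ∩ circle(D,8.00): a=0.5081, h=2.9567
  candidates: C₊=(-1.2104,3.4655) cross=23.481; C₋=(-1.6209,-2.4335) cross=-23.481
  mode - wants cross < 0 → take C=(-1.6209,-2.4335) (cross=-23.481)
ex = (C−B)/|BC| = (0.1005,-0.9949); ey = (0.9949,0.1005)
P = B + -1.14·ex + -2.31·ey = (-4.3354,1.4532)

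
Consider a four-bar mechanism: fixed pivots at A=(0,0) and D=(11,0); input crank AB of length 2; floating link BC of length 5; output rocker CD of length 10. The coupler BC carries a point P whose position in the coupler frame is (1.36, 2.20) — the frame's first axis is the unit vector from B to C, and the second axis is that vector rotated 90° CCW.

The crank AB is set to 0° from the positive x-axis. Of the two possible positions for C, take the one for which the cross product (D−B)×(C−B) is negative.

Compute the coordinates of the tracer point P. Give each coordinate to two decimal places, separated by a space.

4.29 -1.21

A=(0,0), D=(11.00,0)
B = A + 2.00·(cos0°, sin0°) = (2.0000, 0.0000)
|BD| = 9.0000
circle(B,5.00) ∩ circle(D,10.00): a=0.3333, h=4.9889
  candidates: C₊=(2.3333,4.9889) cross=44.900; C₋=(2.3333,-4.9889) cross=-44.900
  mode - wants cross < 0 → take C=(2.3333,-4.9889) (cross=-44.900)
ex = (C−B)/|BC| = (0.0667,-0.9978); ey = (0.9978,0.0667)
P = B + 1.36·ex + 2.20·ey = (4.2858,-1.2103)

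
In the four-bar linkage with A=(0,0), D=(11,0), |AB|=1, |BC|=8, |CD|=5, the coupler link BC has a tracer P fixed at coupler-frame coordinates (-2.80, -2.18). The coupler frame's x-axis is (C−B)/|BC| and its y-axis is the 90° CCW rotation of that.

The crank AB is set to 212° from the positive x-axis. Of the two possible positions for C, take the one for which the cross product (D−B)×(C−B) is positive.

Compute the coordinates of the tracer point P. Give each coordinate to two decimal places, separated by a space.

A=(0,0), D=(11.00,0)
B = A + 1.00·(cos212°, sin212°) = (-0.8480, -0.5299)
|BD| = 11.8599
circle(B,8.00) ∩ circle(D,5.00): a=7.5741, h=2.5753
  candidates: C₊=(6.6035,2.3813) cross=30.543; C₋=(6.8336,-2.7643) cross=-30.543
  mode + wants cross > 0 → take C=(6.6035,2.3813) (cross=30.543)
ex = (C−B)/|BC| = (0.9314,0.3639); ey = (-0.3639,0.9314)
P = B + -2.80·ex + -2.18·ey = (-2.6628,-3.5794)

-2.66 -3.58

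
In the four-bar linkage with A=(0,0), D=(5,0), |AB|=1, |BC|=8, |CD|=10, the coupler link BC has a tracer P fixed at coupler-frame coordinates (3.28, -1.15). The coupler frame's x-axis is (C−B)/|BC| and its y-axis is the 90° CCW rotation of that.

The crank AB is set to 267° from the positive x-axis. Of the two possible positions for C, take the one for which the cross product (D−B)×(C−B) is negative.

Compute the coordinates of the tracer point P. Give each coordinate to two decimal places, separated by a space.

A=(0,0), D=(5.00,0)
B = A + 1.00·(cos267°, sin267°) = (-0.0523, -0.9986)
|BD| = 5.1501
circle(B,8.00) ∩ circle(D,10.00): a=-0.9200, h=7.9469
  candidates: C₊=(-2.4959,6.6191) cross=40.927; C₋=(0.5860,-8.9731) cross=-40.927
  mode - wants cross < 0 → take C=(0.5860,-8.9731) (cross=-40.927)
ex = (C−B)/|BC| = (0.0798,-0.9968); ey = (0.9968,0.0798)
P = B + 3.28·ex + -1.15·ey = (-0.9369,-4.3599)

-0.94 -4.36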